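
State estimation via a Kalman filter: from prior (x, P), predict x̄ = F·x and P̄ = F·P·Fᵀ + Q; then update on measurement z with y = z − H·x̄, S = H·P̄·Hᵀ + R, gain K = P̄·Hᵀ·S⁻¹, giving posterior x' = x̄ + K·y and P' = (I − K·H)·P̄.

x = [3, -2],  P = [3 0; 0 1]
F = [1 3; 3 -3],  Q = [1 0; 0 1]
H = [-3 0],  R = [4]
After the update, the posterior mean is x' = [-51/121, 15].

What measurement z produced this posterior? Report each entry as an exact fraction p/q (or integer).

z = [1]

x̄ = F·x = [-3, 15]
P̄ = F·P·Fᵀ + Q = [13 0; 0 37]
S = H·P̄·Hᵀ + R = [121]
K = P̄·Hᵀ·S⁻¹ = [-39/121; 0]
x' − x̄ = [312/121, 0] = K·y
y = (KᵀK)⁻¹·Kᵀ·(x' − x̄) = [-8]
z = y + H·x̄ = [-8] + [9] = [1]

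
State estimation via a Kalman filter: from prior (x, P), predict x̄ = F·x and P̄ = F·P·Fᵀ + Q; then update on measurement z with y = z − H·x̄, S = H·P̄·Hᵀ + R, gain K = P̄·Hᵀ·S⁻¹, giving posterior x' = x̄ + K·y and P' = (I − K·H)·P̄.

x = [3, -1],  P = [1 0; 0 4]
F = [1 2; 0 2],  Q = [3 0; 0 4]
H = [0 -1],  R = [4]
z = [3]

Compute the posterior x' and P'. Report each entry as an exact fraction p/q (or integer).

x̄ = F·x = [1, -2]
P̄ = F·P·Fᵀ + Q = [20 16; 16 20]
y = z − H·x̄ = [1]
S = H·P̄·Hᵀ + R = [24]
K = P̄·Hᵀ·S⁻¹ = [-2/3; -5/6]
x' = x̄ + K·y = [1/3, -17/6]
P' = (I − K·H)·P̄ = [28/3 8/3; 8/3 10/3]

x' = [1/3, -17/6]
P' = [28/3 8/3; 8/3 10/3]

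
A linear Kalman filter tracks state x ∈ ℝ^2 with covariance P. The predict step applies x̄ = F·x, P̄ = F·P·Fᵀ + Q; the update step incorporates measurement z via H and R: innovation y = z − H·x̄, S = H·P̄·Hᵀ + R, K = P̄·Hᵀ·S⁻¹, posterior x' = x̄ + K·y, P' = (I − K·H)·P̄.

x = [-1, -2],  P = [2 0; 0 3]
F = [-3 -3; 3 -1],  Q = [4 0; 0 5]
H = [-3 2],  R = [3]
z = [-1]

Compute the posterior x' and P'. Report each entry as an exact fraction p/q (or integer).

x' = [321/164, 389/164]
P' = [4919/656 7131/656; 7131/656 10815/656]

x̄ = F·x = [9, -1]
P̄ = F·P·Fᵀ + Q = [49 -9; -9 26]
y = z − H·x̄ = [28]
S = H·P̄·Hᵀ + R = [656]
K = P̄·Hᵀ·S⁻¹ = [-165/656; 79/656]
x' = x̄ + K·y = [321/164, 389/164]
P' = (I − K·H)·P̄ = [4919/656 7131/656; 7131/656 10815/656]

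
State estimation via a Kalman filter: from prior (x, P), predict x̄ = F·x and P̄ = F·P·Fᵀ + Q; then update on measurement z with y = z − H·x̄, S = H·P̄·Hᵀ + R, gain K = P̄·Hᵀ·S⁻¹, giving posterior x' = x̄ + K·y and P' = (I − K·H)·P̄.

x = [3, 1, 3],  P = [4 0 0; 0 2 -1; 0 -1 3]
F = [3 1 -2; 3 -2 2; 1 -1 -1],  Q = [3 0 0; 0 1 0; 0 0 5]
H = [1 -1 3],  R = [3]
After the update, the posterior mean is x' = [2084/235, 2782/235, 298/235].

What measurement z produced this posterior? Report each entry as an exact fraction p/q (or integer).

z = [1]

x̄ = F·x = [4, 13, -1]
P̄ = F·P·Fᵀ + Q = [57 14 15; 14 65 10; 15 10 12]
S = H·P̄·Hᵀ + R = [235]
K = P̄·Hᵀ·S⁻¹ = [88/235; -21/235; 41/235]
x' − x̄ = [1144/235, -273/235, 533/235] = K·y
y = (KᵀK)⁻¹·Kᵀ·(x' − x̄) = [13]
z = y + H·x̄ = [13] + [-12] = [1]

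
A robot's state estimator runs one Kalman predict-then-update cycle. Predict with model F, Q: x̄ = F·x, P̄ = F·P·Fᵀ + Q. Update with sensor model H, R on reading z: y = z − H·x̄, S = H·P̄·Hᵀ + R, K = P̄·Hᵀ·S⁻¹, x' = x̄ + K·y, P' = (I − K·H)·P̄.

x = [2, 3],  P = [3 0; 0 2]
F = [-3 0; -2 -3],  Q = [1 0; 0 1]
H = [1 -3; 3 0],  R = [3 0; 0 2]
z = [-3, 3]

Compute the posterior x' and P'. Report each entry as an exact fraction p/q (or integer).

x' = [11067/11306, 26237/22612]
P' = [1245/5653 843/11306; 843/11306 7981/22612]

x̄ = F·x = [-6, -13]
P̄ = F·P·Fᵀ + Q = [28 18; 18 31]
y = z − H·x̄ = [-36, 21]
S = H·P̄·Hᵀ + R = [202 -78; -78 254]
K = P̄·Hᵀ·S⁻¹ = [-13/11306 3735/11306; -7419/22612 2529/22612]
x' = x̄ + K·y = [11067/11306, 26237/22612]
P' = (I − K·H)·P̄ = [1245/5653 843/11306; 843/11306 7981/22612]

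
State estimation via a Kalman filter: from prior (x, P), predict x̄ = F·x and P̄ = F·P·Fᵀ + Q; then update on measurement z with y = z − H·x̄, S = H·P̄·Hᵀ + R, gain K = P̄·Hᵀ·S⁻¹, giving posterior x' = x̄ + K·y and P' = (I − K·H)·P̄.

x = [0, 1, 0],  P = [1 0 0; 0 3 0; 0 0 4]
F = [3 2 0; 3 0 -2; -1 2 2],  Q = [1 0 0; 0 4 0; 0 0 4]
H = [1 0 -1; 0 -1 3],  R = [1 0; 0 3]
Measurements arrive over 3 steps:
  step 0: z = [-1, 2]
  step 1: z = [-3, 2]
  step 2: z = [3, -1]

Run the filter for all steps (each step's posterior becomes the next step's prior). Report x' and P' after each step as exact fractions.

step 0: x̄ = F·x = [2, 0, 2]
step 0: P̄ = F·P·Fᵀ + Q = [22 9 9; 9 29 -19; 9 -19 33]
step 0: y = z − H·x̄ = [-1, -4]
step 0: S = H·P̄·Hᵀ + R = [38 -100; -100 443]
step 0: K = P̄·Hᵀ·S⁻¹ = [7559/6834 992/3417; 634/1139 -78/1139; 584/3417 1042/3417]
step 0: x' = x̄ + K·y = [-609/2278, -322/1139, 694/1139]
step 0: P' = (I − K·H)·P̄ = [16369/6834 3413/1139 4405/3417; 3413/1139 8571/1139 2779/1139; 4405/3417 2779/1139 3821/3417]
step 1: x̄ = F·x = [-3115/2278, -4603/2278, 2097/2278]
step 1: P̄ = F·P·Fᵀ + Q = [201865/2278 50211/2278 119355/2278; 50211/2278 99505/6834 15659/2278; 119355/2278 15659/2278 98739/2278]
step 1: y = z − H·x̄ = [-811/1139, -3169/1139]
step 1: S = H·P̄·Hᵀ + R = [32086/1139 13648/1139; 13648/1139 1252049/3417]
step 1: K = P̄·Hᵀ·S⁻¹ = [437543/382198 63327/191099; 1338750/2484287 -2681/2484287; 3144222/17390009 5742285/17390009]
step 1: x' = x̄ + K·y = [-593278/191099, -11931197/4968574, -4414119/34780018]
step 1: P' = (I − K·H)·P̄ = [452104/191099 1020033/382198 466665/382198; 1020033/382198 31764873/4968574 10582929/4968574; 466665/382198 10582929/4968574 36178071/34780018]
step 2: x̄ = F·x = [-35069039/2484287, -157550775/17390009, -33944200/17390009]
step 2: P̄ = F·P·Fᵀ + Q = [198472775/2484287 53311662/2484287 111784341/2484287; 53311662/2484287 257390264/17390009 104393529/17390009; 111784341/2484287 104393529/17390009 653508840/17390009]
step 2: y = z − H·x̄ = [263709100/17390009, -73108184/17390009]
step 2: S = H·P̄·Hᵀ + R = [495227500/17390009 118156536/17390009; 118156536/17390009 5564778677/17390009]
step 2: K = P̄·Hᵀ·S⁻¹ = [90383461903/78834647678 13025048337/39417323839; 85632751773/157669295356 -59375605/39417323839; 28662407127/157669295356 12995509203/39417323839]
step 2: x' = x̄ + K·y = [74119535955/39417323839, -32222818370/39417323839, -22911615803/39417323839]
step 2: P' = (I − K·H)·P̄ = [93412274591/39417323839 211172971815/78834647678 96441087279/78834647678; 211172971815/78834647678 1010852082831/157669295356 336713191857/157669295356; 96441087279/78834647678 336713191857/157669295356 164219767431/157669295356]

step 0: x' = [-609/2278, -322/1139, 694/1139], P' = [16369/6834 3413/1139 4405/3417; 3413/1139 8571/1139 2779/1139; 4405/3417 2779/1139 3821/3417]
step 1: x' = [-593278/191099, -11931197/4968574, -4414119/34780018], P' = [452104/191099 1020033/382198 466665/382198; 1020033/382198 31764873/4968574 10582929/4968574; 466665/382198 10582929/4968574 36178071/34780018]
step 2: x' = [74119535955/39417323839, -32222818370/39417323839, -22911615803/39417323839], P' = [93412274591/39417323839 211172971815/78834647678 96441087279/78834647678; 211172971815/78834647678 1010852082831/157669295356 336713191857/157669295356; 96441087279/78834647678 336713191857/157669295356 164219767431/157669295356]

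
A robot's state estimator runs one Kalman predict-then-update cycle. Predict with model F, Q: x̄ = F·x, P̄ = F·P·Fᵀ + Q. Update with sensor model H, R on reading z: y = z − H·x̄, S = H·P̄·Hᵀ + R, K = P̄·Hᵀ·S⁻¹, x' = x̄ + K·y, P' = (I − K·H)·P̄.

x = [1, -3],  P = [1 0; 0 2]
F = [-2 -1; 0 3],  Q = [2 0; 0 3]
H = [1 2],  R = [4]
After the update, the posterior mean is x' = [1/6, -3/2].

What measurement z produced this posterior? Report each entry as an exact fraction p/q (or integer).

x̄ = F·x = [1, -9]
P̄ = F·P·Fᵀ + Q = [8 -6; -6 21]
S = H·P̄·Hᵀ + R = [72]
K = P̄·Hᵀ·S⁻¹ = [-1/18; 1/2]
x' − x̄ = [-5/6, 15/2] = K·y
y = (KᵀK)⁻¹·Kᵀ·(x' − x̄) = [15]
z = y + H·x̄ = [15] + [-17] = [-2]

z = [-2]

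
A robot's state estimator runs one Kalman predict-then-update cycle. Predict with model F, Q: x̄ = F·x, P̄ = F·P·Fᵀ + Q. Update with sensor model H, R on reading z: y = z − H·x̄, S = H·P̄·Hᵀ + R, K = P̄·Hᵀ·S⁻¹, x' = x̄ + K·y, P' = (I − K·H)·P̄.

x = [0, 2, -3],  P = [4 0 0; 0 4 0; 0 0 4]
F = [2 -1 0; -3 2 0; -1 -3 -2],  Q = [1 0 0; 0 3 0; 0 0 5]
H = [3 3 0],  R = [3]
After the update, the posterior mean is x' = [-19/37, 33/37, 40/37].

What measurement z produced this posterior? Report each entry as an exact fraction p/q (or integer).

x̄ = F·x = [-2, 4, 0]
P̄ = F·P·Fᵀ + Q = [21 -32 4; -32 55 -12; 4 -12 61]
S = H·P̄·Hᵀ + R = [111]
K = P̄·Hᵀ·S⁻¹ = [-11/37; 23/37; -8/37]
x' − x̄ = [55/37, -115/37, 40/37] = K·y
y = (KᵀK)⁻¹·Kᵀ·(x' − x̄) = [-5]
z = y + H·x̄ = [-5] + [6] = [1]

z = [1]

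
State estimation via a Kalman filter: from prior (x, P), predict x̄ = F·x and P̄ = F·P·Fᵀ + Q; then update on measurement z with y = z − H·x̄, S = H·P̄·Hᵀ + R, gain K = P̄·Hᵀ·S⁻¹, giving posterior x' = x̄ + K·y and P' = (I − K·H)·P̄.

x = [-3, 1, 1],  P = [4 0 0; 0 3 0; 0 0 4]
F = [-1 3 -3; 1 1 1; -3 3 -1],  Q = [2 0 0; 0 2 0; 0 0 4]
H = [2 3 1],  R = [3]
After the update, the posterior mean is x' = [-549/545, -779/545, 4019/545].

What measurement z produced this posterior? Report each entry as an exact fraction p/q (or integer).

x̄ = F·x = [3, -1, 11]
P̄ = F·P·Fᵀ + Q = [69 -7 51; -7 13 -7; 51 -7 71]
S = H·P̄·Hᵀ + R = [545]
K = P̄·Hᵀ·S⁻¹ = [168/545; 18/545; 152/545]
x' − x̄ = [-2184/545, -234/545, -1976/545] = K·y
y = (KᵀK)⁻¹·Kᵀ·(x' − x̄) = [-13]
z = y + H·x̄ = [-13] + [14] = [1]

z = [1]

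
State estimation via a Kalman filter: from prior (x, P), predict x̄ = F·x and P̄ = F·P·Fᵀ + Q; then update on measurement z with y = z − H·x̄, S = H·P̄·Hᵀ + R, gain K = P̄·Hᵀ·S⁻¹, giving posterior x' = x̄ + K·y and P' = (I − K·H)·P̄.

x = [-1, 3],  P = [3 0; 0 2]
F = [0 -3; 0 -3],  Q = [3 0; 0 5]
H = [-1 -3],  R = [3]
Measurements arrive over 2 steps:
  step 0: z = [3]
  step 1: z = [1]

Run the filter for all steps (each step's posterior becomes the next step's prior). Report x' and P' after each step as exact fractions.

step 0: x̄ = F·x = [-9, -9]
step 0: P̄ = F·P·Fᵀ + Q = [21 18; 18 23]
step 0: y = z − H·x̄ = [-33]
step 0: S = H·P̄·Hᵀ + R = [339]
step 0: K = P̄·Hᵀ·S⁻¹ = [-25/113; -29/113]
step 0: x' = x̄ + K·y = [-192/113, -60/113]
step 0: P' = (I − K·H)·P̄ = [498/113 -141/113; -141/113 76/113]
step 1: x̄ = F·x = [180/113, 180/113]
step 1: P̄ = F·P·Fᵀ + Q = [1023/113 684/113; 684/113 1249/113]
step 1: y = z − H·x̄ = [833/113]
step 1: S = H·P̄·Hᵀ + R = [16707/113]
step 1: K = P̄·Hᵀ·S⁻¹ = [-1025/5569; -1477/5569]
step 1: x' = x̄ + K·y = [1315/5569, -2017/5569]
step 1: P' = (I − K·H)·P̄ = [22524/5569 -6483/5569; -6483/5569 3638/5569]

step 0: x' = [-192/113, -60/113], P' = [498/113 -141/113; -141/113 76/113]
step 1: x' = [1315/5569, -2017/5569], P' = [22524/5569 -6483/5569; -6483/5569 3638/5569]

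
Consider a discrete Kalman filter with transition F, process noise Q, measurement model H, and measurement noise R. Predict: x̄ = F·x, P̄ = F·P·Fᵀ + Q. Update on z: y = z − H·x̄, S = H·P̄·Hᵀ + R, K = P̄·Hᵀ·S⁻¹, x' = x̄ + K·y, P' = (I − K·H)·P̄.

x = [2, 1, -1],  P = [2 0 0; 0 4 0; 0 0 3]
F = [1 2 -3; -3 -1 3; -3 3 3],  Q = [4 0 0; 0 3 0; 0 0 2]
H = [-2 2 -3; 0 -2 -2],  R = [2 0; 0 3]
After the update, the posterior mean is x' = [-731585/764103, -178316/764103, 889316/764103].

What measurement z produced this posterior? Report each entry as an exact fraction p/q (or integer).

x̄ = F·x = [7, -10, -6]
P̄ = F·P·Fᵀ + Q = [49 -41 -9; -41 52 33; -9 33 83]
S = H·P̄·Hᵀ + R = [977 156; 156 807]
K = P̄·Hᵀ·S⁻¹ = [-46357/254701 121568/764103; 32243/254701 -179662/764103; -32321/254701 -200924/764103]
x' − x̄ = [-6080306/764103, 7462714/764103, 5473934/764103] = K·y
y = (KᵀK)⁻¹·Kᵀ·(x' − x̄) = [14, -34]
z = y + H·x̄ = [14, -34] + [-16, 32] = [-2, -2]

z = [-2, -2]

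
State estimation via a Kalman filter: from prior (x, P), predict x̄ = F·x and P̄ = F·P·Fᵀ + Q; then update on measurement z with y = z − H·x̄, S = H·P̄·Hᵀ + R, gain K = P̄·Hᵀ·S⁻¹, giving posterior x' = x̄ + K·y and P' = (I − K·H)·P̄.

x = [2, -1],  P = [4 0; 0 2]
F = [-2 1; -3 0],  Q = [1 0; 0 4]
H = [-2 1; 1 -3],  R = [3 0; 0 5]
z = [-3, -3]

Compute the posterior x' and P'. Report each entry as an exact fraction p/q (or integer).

x' = [4987/2710, 2062/1355]
P' = [6173/5420 964/1355; 964/1355 1208/1355]

x̄ = F·x = [-5, -6]
P̄ = F·P·Fᵀ + Q = [19 24; 24 40]
y = z − H·x̄ = [-7, -16]
S = H·P̄·Hᵀ + R = [23 10; 10 240]
K = P̄·Hᵀ·S⁻¹ = [-283/542 -1079/5420; -48/271 -532/1355]
x' = x̄ + K·y = [4987/2710, 2062/1355]
P' = (I − K·H)·P̄ = [6173/5420 964/1355; 964/1355 1208/1355]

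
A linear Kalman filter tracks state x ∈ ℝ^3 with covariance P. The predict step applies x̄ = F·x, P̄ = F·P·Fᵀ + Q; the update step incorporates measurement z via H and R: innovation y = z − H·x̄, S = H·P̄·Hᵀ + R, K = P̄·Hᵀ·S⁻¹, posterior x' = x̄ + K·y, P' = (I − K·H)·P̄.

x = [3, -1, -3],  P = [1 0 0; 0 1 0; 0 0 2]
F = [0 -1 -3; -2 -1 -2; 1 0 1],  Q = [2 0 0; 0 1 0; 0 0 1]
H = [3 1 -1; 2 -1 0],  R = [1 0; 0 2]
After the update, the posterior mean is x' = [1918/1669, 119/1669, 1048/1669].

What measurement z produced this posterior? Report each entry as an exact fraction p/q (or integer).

z = [3, 1]

x̄ = F·x = [10, 1, 0]
P̄ = F·P·Fᵀ + Q = [21 13 -6; 13 14 -6; -6 -6 4]
S = H·P̄·Hᵀ + R = [334 105; 105 48]
K = P̄·Hᵀ·S⁻¹ = [297/1669 1076/5007; 524/1669 -729/1669; -238/1669 312/1669]
x' − x̄ = [-14772/1669, -1550/1669, 1048/1669] = K·y
y = (KᵀK)⁻¹·Kᵀ·(x' − x̄) = [-28, -18]
z = y + H·x̄ = [-28, -18] + [31, 19] = [3, 1]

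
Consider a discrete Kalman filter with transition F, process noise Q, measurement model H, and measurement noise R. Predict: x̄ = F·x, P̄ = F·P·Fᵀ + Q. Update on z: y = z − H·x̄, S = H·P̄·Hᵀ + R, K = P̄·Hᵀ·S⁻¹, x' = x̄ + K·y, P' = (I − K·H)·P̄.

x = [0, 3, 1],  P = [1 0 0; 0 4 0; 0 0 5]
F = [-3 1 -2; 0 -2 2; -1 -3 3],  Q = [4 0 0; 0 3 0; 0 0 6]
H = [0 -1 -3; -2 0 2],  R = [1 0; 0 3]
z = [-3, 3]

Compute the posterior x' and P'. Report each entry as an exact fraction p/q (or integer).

x' = [-55425/84664, 995/4456, 38409/42332]
P' = [107049/84664 -5899/4456 22443/42332; -5899/4456 17507/4456 -2813/2228; 22443/42332 -2813/2228 10905/21166]

x̄ = F·x = [1, -4, -6]
P̄ = F·P·Fᵀ + Q = [37 -28 -39; -28 39 54; -39 54 88]
y = z − H·x̄ = [-25, 17]
S = H·P̄·Hᵀ + R = [1156 -926; -926 815]
K = P̄·Hᵀ·S⁻¹ = [-22577/84664 -20721/42332; -629/4456 91/2228; -11983/42332 -211/21166]
x' = x̄ + K·y = [-55425/84664, 995/4456, 38409/42332]
P' = (I − K·H)·P̄ = [107049/84664 -5899/4456 22443/42332; -5899/4456 17507/4456 -2813/2228; 22443/42332 -2813/2228 10905/21166]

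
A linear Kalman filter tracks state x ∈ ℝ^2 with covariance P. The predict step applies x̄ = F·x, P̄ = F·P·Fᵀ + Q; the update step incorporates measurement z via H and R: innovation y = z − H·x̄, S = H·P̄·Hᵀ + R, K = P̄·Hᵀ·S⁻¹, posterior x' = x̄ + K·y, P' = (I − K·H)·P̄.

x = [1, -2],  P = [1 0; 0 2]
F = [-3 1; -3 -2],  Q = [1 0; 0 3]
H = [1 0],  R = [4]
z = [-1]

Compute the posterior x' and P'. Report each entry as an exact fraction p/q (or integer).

x̄ = F·x = [-5, 1]
P̄ = F·P·Fᵀ + Q = [12 5; 5 20]
y = z − H·x̄ = [4]
S = H·P̄·Hᵀ + R = [16]
K = P̄·Hᵀ·S⁻¹ = [3/4; 5/16]
x' = x̄ + K·y = [-2, 9/4]
P' = (I − K·H)·P̄ = [3 5/4; 5/4 295/16]

x' = [-2, 9/4]
P' = [3 5/4; 5/4 295/16]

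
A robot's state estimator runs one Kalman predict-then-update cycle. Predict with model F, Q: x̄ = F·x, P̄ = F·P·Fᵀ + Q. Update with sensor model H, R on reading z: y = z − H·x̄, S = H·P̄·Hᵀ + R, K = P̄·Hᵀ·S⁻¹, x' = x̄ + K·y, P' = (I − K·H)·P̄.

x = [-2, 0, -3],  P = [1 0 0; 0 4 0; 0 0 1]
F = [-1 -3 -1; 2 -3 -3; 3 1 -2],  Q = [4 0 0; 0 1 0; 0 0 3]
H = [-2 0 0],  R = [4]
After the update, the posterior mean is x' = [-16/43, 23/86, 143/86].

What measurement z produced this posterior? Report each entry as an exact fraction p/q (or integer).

x̄ = F·x = [5, 5, 0]
P̄ = F·P·Fᵀ + Q = [42 37 -13; 37 50 0; -13 0 20]
S = H·P̄·Hᵀ + R = [172]
K = P̄·Hᵀ·S⁻¹ = [-21/43; -37/86; 13/86]
x' − x̄ = [-231/43, -407/86, 143/86] = K·y
y = (KᵀK)⁻¹·Kᵀ·(x' − x̄) = [11]
z = y + H·x̄ = [11] + [-10] = [1]

z = [1]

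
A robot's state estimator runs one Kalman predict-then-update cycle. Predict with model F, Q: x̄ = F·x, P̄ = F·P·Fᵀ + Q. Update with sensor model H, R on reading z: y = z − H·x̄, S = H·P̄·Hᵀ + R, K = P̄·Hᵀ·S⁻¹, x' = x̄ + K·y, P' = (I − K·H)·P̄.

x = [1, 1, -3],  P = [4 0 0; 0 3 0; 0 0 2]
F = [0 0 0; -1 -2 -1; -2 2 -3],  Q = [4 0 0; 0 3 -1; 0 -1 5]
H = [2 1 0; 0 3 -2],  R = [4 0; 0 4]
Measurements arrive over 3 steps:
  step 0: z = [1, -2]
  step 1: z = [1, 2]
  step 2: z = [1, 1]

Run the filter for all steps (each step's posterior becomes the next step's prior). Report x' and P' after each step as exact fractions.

step 0: x̄ = F·x = [0, 0, 9]
step 0: P̄ = F·P·Fᵀ + Q = [4 0 0; 0 21 1; 0 1 51]
step 0: y = z − H·x̄ = [1, 16]
step 0: S = H·P̄·Hᵀ + R = [41 61; 61 385]
step 0: K = P̄·Hᵀ·S⁻¹ = [385/1508 -61/1508; 1091/3016 305/3016; 803/1508 -515/1508]
step 0: x' = x̄ + K·y = [-591/1508, 5971/3016, 6135/1508]
step 0: P' = (I − K·H)·P̄ = [738/377 -1091/377 -1606/377; -1091/377 5455/754 4015/377; -1606/377 4015/377 6280/377]
step 1: x̄ = F·x = [0, -11515/1508, -97/13]
step 1: P̄ = F·P·Fᵀ + Q = [4 0 0; 0 27543/377 513/13; 0 513/13 467/13]
step 1: y = z − H·x̄ = [13023/1508, 15057/1508]
step 1: S = H·P̄·Hᵀ + R = [35083/377 52875/377; 52875/377 125043/377]
step 1: K = P̄·Hᵀ·S⁻¹ = [41681/175853 -17625/175853; 143301/351706 88125/351706; 206139/351706 -113455/1055118]
step 1: x' = x̄ + K·y = [367947/351706, -1136323/703412, -610835/175853]
step 1: P' = (I − K·H)·P̄ = [369964/175853 -573204/175853 -824556/175853; -573204/175853 1433010/175853 2061390/175853; -824556/175853 2061390/175853 9389710/527559]
step 2: x̄ = F·x = [0, 995023/175853, 1792793/351706]
step 2: P̄ = F·P·Fᵀ + Q = [4 0 0; 0 42189295/527559 7198117/175853; 0 7198117/175853 6214571/175853]
step 2: y = z − H·x̄ = [-819170/175853, -1016423/175853]
step 2: S = H·P̄·Hᵀ + R = [52740475/527559 27793061/175853; 27793061/175853 65752177/175853]
step 2: K = P̄·Hᵀ·S⁻¹ = [197256531/817755688 -83379183/817755688; 649228721/1635511376 416895915/1635511376; 466076745/817755688 -83020789/817755688]
step 2: x' = x̄ + K·y = [-436945137/817755688, 3820237061/1635511376, 2477191113/817755688]
step 2: P' = (I − K·H)·P̄ = [211621313/102219461 -649228721/204438922 -466076745/102219461; -649228721/204438922 3246143605/408877844 2330383725/204438922; -466076745/102219461 2330383725/204438922 1768542991/102219461]

step 0: x' = [-591/1508, 5971/3016, 6135/1508], P' = [738/377 -1091/377 -1606/377; -1091/377 5455/754 4015/377; -1606/377 4015/377 6280/377]
step 1: x' = [367947/351706, -1136323/703412, -610835/175853], P' = [369964/175853 -573204/175853 -824556/175853; -573204/175853 1433010/175853 2061390/175853; -824556/175853 2061390/175853 9389710/527559]
step 2: x' = [-436945137/817755688, 3820237061/1635511376, 2477191113/817755688], P' = [211621313/102219461 -649228721/204438922 -466076745/102219461; -649228721/204438922 3246143605/408877844 2330383725/204438922; -466076745/102219461 2330383725/204438922 1768542991/102219461]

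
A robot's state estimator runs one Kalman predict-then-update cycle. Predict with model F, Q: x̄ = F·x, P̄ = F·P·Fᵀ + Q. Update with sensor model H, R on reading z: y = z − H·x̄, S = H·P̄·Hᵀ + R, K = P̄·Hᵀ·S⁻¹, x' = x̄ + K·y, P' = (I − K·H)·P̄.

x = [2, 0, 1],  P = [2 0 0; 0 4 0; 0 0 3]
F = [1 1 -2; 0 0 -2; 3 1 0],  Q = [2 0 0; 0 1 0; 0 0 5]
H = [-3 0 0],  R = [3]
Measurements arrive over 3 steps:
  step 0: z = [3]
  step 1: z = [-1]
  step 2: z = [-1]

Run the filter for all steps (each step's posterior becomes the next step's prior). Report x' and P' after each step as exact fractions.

step 0: x̄ = F·x = [0, -2, 6]
step 0: P̄ = F·P·Fᵀ + Q = [20 12 10; 12 13 0; 10 0 27]
step 0: y = z − H·x̄ = [3]
step 0: S = H·P̄·Hᵀ + R = [183]
step 0: K = P̄·Hᵀ·S⁻¹ = [-20/61; -12/61; -10/61]
step 0: x' = x̄ + K·y = [-60/61, -158/61, 336/61]
step 0: P' = (I − K·H)·P̄ = [20/61 12/61 10/61; 12/61 361/61 -360/61; 10/61 -360/61 1347/61]
step 1: x̄ = F·x = [-890/61, -672/61, -338/61]
step 1: P̄ = F·P·Fᵀ + Q = [7315/61 6088/61 1129/61; 6088/61 5449/61 660/61; 1129/61 660/61 918/61]
step 1: y = z − H·x̄ = [-2731/61]
step 1: S = H·P̄·Hᵀ + R = [66018/61]
step 1: K = P̄·Hᵀ·S⁻¹ = [-7315/22006; -3044/11003; -1129/22006]
step 1: x' = x̄ + K·y = [6425/22006, 15068/11003, -71389/22006]
step 1: P' = (I − K·H)·P̄ = [7315/22006 3044/11003 1129/22006; 3044/11003 71471/11003 -49968/11003; 1129/22006 -49968/11003 268485/22006]
step 2: x̄ = F·x = [179339/22006, 71389/11003, 49411/22006]
step 2: P̄ = F·P·Fᵀ + Q = [1675613/22006 635777/11003 382337/22006; 635777/11003 547973/11003 96549/11003; 382337/22006 96549/11003 355335/22006]
step 2: y = z − H·x̄ = [516011/22006]
step 2: S = H·P̄·Hᵀ + R = [15146535/22006]
step 2: K = P̄·Hᵀ·S⁻¹ = [-1675613/5048845; -1271554/5048845; -382337/5048845]
step 2: x' = x̄ + K·y = [1854952/5048845, 2941386/5048845, 2371098/5048845]
step 2: P' = (I − K·H)·P̄ = [1675613/5048845 1271554/5048845 382337/5048845; 1271554/5048845 31023937/5048845 -21974214/5048845; 382337/5048845 -21974214/5048845 61596228/5048845]

step 0: x' = [-60/61, -158/61, 336/61], P' = [20/61 12/61 10/61; 12/61 361/61 -360/61; 10/61 -360/61 1347/61]
step 1: x' = [6425/22006, 15068/11003, -71389/22006], P' = [7315/22006 3044/11003 1129/22006; 3044/11003 71471/11003 -49968/11003; 1129/22006 -49968/11003 268485/22006]
step 2: x' = [1854952/5048845, 2941386/5048845, 2371098/5048845], P' = [1675613/5048845 1271554/5048845 382337/5048845; 1271554/5048845 31023937/5048845 -21974214/5048845; 382337/5048845 -21974214/5048845 61596228/5048845]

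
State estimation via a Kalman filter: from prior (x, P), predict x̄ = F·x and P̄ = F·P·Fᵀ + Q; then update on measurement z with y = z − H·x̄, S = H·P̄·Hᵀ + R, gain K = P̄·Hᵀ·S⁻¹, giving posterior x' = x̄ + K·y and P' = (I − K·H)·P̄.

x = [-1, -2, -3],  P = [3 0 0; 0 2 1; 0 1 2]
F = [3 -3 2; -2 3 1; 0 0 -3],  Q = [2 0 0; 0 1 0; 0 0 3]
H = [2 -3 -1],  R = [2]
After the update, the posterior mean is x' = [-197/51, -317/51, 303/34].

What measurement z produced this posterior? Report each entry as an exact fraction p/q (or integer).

x̄ = F·x = [-3, -7, 9]
P̄ = F·P·Fᵀ + Q = [43 -29 -3; -29 39 -15; -3 -15 21]
S = H·P̄·Hᵀ + R = [816]
K = P̄·Hᵀ·S⁻¹ = [11/51; -10/51; 3/136]
x' − x̄ = [-44/51, 40/51, -3/34] = K·y
y = (KᵀK)⁻¹·Kᵀ·(x' − x̄) = [-4]
z = y + H·x̄ = [-4] + [6] = [2]

z = [2]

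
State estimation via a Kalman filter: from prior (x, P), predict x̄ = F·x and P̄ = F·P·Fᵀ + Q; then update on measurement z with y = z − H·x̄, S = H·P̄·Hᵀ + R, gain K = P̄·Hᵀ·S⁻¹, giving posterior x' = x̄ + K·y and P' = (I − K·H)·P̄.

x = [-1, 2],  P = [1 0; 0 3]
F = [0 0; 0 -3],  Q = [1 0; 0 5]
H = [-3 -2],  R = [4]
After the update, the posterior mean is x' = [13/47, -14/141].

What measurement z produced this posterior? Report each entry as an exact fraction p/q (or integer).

z = [-1]

x̄ = F·x = [0, -6]
P̄ = F·P·Fᵀ + Q = [1 0; 0 32]
S = H·P̄·Hᵀ + R = [141]
K = P̄·Hᵀ·S⁻¹ = [-1/47; -64/141]
x' − x̄ = [13/47, 832/141] = K·y
y = (KᵀK)⁻¹·Kᵀ·(x' − x̄) = [-13]
z = y + H·x̄ = [-13] + [12] = [-1]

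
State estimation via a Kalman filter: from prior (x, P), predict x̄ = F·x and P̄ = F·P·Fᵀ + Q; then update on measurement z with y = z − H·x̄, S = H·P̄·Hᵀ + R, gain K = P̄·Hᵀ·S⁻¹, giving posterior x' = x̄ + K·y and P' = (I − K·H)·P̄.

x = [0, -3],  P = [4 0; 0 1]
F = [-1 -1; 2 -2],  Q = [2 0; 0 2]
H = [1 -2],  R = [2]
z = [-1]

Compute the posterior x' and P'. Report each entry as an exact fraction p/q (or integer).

x̄ = F·x = [3, 6]
P̄ = F·P·Fᵀ + Q = [7 -6; -6 22]
y = z − H·x̄ = [8]
S = H·P̄·Hᵀ + R = [121]
K = P̄·Hᵀ·S⁻¹ = [19/121; -50/121]
x' = x̄ + K·y = [515/121, 326/121]
P' = (I − K·H)·P̄ = [486/121 224/121; 224/121 162/121]

x' = [515/121, 326/121]
P' = [486/121 224/121; 224/121 162/121]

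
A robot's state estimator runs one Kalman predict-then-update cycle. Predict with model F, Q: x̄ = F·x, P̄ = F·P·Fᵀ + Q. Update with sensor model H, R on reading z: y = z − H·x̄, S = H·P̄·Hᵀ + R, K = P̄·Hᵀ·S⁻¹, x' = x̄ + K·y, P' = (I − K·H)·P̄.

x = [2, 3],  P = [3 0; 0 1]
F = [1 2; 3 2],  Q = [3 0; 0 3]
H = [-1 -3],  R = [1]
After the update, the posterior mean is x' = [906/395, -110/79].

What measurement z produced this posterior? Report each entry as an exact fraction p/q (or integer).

x̄ = F·x = [8, 12]
P̄ = F·P·Fᵀ + Q = [10 13; 13 34]
S = H·P̄·Hᵀ + R = [395]
K = P̄·Hᵀ·S⁻¹ = [-49/395; -23/79]
x' − x̄ = [-2254/395, -1058/79] = K·y
y = (KᵀK)⁻¹·Kᵀ·(x' − x̄) = [46]
z = y + H·x̄ = [46] + [-44] = [2]

z = [2]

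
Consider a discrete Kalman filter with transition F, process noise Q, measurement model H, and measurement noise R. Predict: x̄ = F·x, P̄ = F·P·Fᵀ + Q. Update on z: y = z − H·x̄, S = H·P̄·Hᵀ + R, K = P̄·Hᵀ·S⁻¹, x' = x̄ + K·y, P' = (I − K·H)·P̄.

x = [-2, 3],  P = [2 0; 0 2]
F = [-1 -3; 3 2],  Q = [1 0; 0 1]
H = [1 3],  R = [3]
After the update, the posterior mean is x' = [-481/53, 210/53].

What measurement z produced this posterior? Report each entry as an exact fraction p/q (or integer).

z = [3]

x̄ = F·x = [-7, 0]
P̄ = F·P·Fᵀ + Q = [21 -18; -18 27]
S = H·P̄·Hᵀ + R = [159]
K = P̄·Hᵀ·S⁻¹ = [-11/53; 21/53]
x' − x̄ = [-110/53, 210/53] = K·y
y = (KᵀK)⁻¹·Kᵀ·(x' − x̄) = [10]
z = y + H·x̄ = [10] + [-7] = [3]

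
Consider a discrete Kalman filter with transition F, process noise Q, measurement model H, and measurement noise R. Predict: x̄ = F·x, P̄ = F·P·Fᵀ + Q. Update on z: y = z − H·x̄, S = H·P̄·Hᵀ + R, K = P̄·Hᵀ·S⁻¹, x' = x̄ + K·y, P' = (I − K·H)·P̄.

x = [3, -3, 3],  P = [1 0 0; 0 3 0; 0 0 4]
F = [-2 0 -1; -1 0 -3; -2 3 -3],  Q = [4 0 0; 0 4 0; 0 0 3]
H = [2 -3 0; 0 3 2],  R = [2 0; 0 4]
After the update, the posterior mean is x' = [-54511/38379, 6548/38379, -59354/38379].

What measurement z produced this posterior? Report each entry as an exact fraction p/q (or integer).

x̄ = F·x = [-9, -12, -24]
P̄ = F·P·Fᵀ + Q = [12 14 16; 14 41 38; 16 38 70]
S = H·P̄·Hᵀ + R = [251 -449; -449 1109]
K = P̄·Hᵀ·S⁻¹ = [6632/38379 5246/38379; -8002/38379 3647/38379; 11554/38379 13468/38379]
x' − x̄ = [290900/38379, 467096/38379, 861742/38379] = K·y
y = (KᵀK)⁻¹·Kᵀ·(x' − x̄) = [-21, 82]
z = y + H·x̄ = [-21, 82] + [18, -84] = [-3, -2]

z = [-3, -2]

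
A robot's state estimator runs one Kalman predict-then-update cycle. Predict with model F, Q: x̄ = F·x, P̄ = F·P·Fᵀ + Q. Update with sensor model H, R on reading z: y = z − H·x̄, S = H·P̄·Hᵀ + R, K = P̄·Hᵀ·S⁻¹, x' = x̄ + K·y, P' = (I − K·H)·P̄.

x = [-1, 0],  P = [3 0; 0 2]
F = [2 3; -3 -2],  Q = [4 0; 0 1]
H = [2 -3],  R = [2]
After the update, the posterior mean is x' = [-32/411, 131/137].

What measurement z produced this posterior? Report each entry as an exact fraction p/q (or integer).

x̄ = F·x = [-2, 3]
P̄ = F·P·Fᵀ + Q = [34 -30; -30 36]
S = H·P̄·Hᵀ + R = [822]
K = P̄·Hᵀ·S⁻¹ = [79/411; -28/137]
x' − x̄ = [790/411, -280/137] = K·y
y = (KᵀK)⁻¹·Kᵀ·(x' − x̄) = [10]
z = y + H·x̄ = [10] + [-13] = [-3]

z = [-3]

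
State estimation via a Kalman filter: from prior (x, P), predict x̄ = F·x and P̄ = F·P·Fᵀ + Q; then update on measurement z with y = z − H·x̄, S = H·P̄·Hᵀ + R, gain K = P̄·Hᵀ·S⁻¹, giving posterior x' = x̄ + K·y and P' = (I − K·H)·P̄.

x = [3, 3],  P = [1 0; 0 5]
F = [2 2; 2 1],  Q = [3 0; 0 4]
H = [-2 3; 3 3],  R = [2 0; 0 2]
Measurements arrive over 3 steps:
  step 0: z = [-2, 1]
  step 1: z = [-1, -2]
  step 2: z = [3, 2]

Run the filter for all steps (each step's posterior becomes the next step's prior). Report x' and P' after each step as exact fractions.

step 0: x̄ = F·x = [12, 9]
step 0: P̄ = F·P·Fᵀ + Q = [27 14; 14 13]
step 0: y = z − H·x̄ = [-5, -62]
step 0: S = H·P̄·Hᵀ + R = [59 -3; -3 614]
step 0: K = P̄·Hᵀ·S⁻¹ = [-6999/36217 7221/36217; 6997/36217 4812/36217]
step 0: x' = x̄ + K·y = [21897/36217, -7376/36217]
step 0: P' = (I − K·H)·P̄ = [5688/36217 -874/36217; -874/36217 4082/36217]
step 1: x̄ = F·x = [29042/36217, 36418/36217]
step 1: P̄ = F·P·Fᵀ + Q = [140739/36217 25672/36217; 25672/36217 168206/36217]
step 1: y = z − H·x̄ = [-87387/36217, -268814/36217]
step 1: S = H·P̄·Hᵀ + R = [1841180/36217 746436/36217; 746436/36217 3315035/36217]
step 1: K = P̄·Hᵀ·S⁻¹ = [-14502087/76571906 7398429/38285953; 14750899/76571906 5056692/38285953]
step 1: x' = x̄ + K·y = [-13433123/76571906, -33659893/76571906]
step 1: P' = (I − K·H)·P̄ = [5859789/38285953 -927503/38285953; -927503/38285953 4298631/38285953]
step 2: x̄ = F·x = [-47093016/38285953, -60526139/76571906]
step 2: P̄ = F·P·Fᵀ + Q = [148071515/38285953 26471400/38285953; 26471400/38285953 177171587/38285953]
step 2: y = z − H·x̄ = [222922071/76571906, 617280325/76571906]
step 2: S = H·P̄·Hᵀ + R = [1945745449/38285953 785529393/38285953; 785529393/38285953 3480245024/38285953]
step 2: K = P̄·Hᵀ·S⁻¹ = [-30444460985/160753853759 31058260815/160753853759; 30968147247/160753853759 21229193472/160753853759]
step 2: x' = x̄ + K·y = [-35990439858/160753853759, 134227256506/160753853759]
step 2: P' = (I − K·H)·P̄ = [24601088720/160753853759 -3895581510/160753853759; -3895581510/160753853759 18048377158/160753853759]

step 0: x' = [21897/36217, -7376/36217], P' = [5688/36217 -874/36217; -874/36217 4082/36217]
step 1: x' = [-13433123/76571906, -33659893/76571906], P' = [5859789/38285953 -927503/38285953; -927503/38285953 4298631/38285953]
step 2: x' = [-35990439858/160753853759, 134227256506/160753853759], P' = [24601088720/160753853759 -3895581510/160753853759; -3895581510/160753853759 18048377158/160753853759]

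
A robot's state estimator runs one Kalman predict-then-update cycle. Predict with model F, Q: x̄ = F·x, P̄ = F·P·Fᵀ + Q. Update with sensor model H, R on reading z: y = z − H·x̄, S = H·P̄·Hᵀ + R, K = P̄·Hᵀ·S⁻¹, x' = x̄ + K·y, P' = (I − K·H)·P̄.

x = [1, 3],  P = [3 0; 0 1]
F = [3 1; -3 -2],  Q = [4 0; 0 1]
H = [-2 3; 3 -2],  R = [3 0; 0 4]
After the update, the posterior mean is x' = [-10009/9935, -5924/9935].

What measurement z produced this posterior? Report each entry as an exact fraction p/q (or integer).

z = [1, -1]

x̄ = F·x = [6, -9]
P̄ = F·P·Fᵀ + Q = [32 -29; -29 32]
S = H·P̄·Hᵀ + R = [767 -761; -761 768]
K = P̄·Hᵀ·S⁻¹ = [1226/9935 3207/9935; 3361/9935 1377/9935]
x' − x̄ = [-69619/9935, 83491/9935] = K·y
y = (KᵀK)⁻¹·Kᵀ·(x' − x̄) = [40, -37]
z = y + H·x̄ = [40, -37] + [-39, 36] = [1, -1]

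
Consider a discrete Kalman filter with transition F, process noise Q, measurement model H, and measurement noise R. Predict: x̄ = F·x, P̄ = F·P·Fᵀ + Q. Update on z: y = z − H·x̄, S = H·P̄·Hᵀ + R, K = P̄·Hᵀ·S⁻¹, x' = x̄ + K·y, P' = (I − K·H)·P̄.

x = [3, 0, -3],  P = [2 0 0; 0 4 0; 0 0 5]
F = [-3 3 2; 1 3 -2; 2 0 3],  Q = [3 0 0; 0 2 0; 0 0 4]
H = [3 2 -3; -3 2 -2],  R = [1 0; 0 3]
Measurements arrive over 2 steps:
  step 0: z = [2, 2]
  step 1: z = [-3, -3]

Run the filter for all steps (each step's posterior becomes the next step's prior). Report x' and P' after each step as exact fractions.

step 0: x̄ = F·x = [-15, 9, -3]
step 0: P̄ = F·P·Fᵀ + Q = [77 10 18; 10 60 -26; 18 -26 57]
step 0: y = z − H·x̄ = [20, -67]
step 0: S = H·P̄·Hᵀ + R = [1555 203; 203 1468]
step 0: K = P̄·Hᵀ·S⁻¹ = [339337/2241531 -424076/2241531; 305878/2241531 174526/2241531; -203432/2241531 -307793/2241531]
step 0: x' = x̄ + K·y = [1576867/2241531, 14598097/2241531, 9828898/2241531]
step 0: P' = (I − K·H)·P̄ = [1001726/2241531 5265266/2241531 4398791/2241531; 5265266/2241531 39968984/2241531 31809296/2241531; 4398791/2241531 31809296/2241531 25672799/2241531]
step 1: x̄ = F·x = [58721486/2241531, 25713362/2241531, 32640428/2241531]
step 1: P̄ = F·P·Fᵀ + Q = [712303451/2241531 257623214/2241531 443907743/2241531; 257623214/2241531 100181720/2241531 161443127/2241531; 443907743/2241531 161443127/2241531 296813711/2241531]
step 1: y = z − H·x̄ = [-136394491/2241531, 61097999/747177]
step 1: S = H·P̄·Hᵀ + R = [2648844539/2241531 -1503943318/747177; -1503943318/747177 994367412/249059]
step 1: K = P̄·Hᵀ·S⁻¹ = [110330945431/746969965508 -307668812691/1493939931016; 37417580591/373484982754 -37007084565/746969965508; -87277384499/746969965508 -355507648793/1493939931016]
step 1: x' = x̄ + K·y = [551167941197/1493939931016, 988979835959/746969965508, 3305209569895/1493939931016]
step 1: P' = (I − K·H)·P̄ = [303655516061/1493939931016 336122411243/746969965508 678264767431/1493939931016; 336122411243/746969965508 1139775521299/373484982754 1830878052581/746969965508; 678264767431/1493939931016 1830878052581/746969965508 3177620427205/1493939931016]

step 0: x' = [1576867/2241531, 14598097/2241531, 9828898/2241531], P' = [1001726/2241531 5265266/2241531 4398791/2241531; 5265266/2241531 39968984/2241531 31809296/2241531; 4398791/2241531 31809296/2241531 25672799/2241531]
step 1: x' = [551167941197/1493939931016, 988979835959/746969965508, 3305209569895/1493939931016], P' = [303655516061/1493939931016 336122411243/746969965508 678264767431/1493939931016; 336122411243/746969965508 1139775521299/373484982754 1830878052581/746969965508; 678264767431/1493939931016 1830878052581/746969965508 3177620427205/1493939931016]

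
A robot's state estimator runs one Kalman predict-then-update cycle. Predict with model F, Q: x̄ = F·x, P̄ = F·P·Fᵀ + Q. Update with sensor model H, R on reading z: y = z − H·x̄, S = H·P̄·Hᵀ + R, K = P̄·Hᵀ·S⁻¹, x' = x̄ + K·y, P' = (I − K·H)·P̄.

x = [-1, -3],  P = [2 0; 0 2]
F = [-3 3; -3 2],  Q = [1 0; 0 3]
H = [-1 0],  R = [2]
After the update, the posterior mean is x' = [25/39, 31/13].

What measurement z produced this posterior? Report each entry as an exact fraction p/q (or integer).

x̄ = F·x = [-6, -3]
P̄ = F·P·Fᵀ + Q = [37 30; 30 29]
S = H·P̄·Hᵀ + R = [39]
K = P̄·Hᵀ·S⁻¹ = [-37/39; -10/13]
x' − x̄ = [259/39, 70/13] = K·y
y = (KᵀK)⁻¹·Kᵀ·(x' − x̄) = [-7]
z = y + H·x̄ = [-7] + [6] = [-1]

z = [-1]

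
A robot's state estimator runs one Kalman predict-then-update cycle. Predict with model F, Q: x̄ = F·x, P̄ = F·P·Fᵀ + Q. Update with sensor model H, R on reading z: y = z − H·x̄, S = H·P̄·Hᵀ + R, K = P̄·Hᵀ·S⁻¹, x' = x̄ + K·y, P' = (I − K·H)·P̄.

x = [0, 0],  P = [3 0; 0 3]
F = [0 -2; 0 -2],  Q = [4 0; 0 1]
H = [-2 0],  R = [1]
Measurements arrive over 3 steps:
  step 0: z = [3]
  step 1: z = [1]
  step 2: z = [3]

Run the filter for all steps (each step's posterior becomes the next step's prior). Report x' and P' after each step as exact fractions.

step 0: x̄ = F·x = [0, 0]
step 0: P̄ = F·P·Fᵀ + Q = [16 12; 12 13]
step 0: y = z − H·x̄ = [3]
step 0: S = H·P̄·Hᵀ + R = [65]
step 0: K = P̄·Hᵀ·S⁻¹ = [-32/65; -24/65]
step 0: x' = x̄ + K·y = [-96/65, -72/65]
step 0: P' = (I − K·H)·P̄ = [16/65 12/65; 12/65 269/65]
step 1: x̄ = F·x = [144/65, 144/65]
step 1: P̄ = F·P·Fᵀ + Q = [1336/65 1076/65; 1076/65 1141/65]
step 1: y = z − H·x̄ = [353/65]
step 1: S = H·P̄·Hᵀ + R = [5409/65]
step 1: K = P̄·Hᵀ·S⁻¹ = [-2672/5409; -2152/5409]
step 1: x' = x̄ + K·y = [-2528/5409, 296/5409]
step 1: P' = (I − K·H)·P̄ = [1336/5409 1076/5409; 1076/5409 23701/5409]
step 2: x̄ = F·x = [-592/5409, -592/5409]
step 2: P̄ = F·P·Fᵀ + Q = [116440/5409 94804/5409; 94804/5409 100213/5409]
step 2: y = z − H·x̄ = [15043/5409]
step 2: S = H·P̄·Hᵀ + R = [471169/5409]
step 2: K = P̄·Hᵀ·S⁻¹ = [-232880/471169; -189608/471169]
step 2: x' = x̄ + K·y = [-699232/471169, -578888/471169]
step 2: P' = (I − K·H)·P̄ = [116440/471169 94804/471169; 94804/471169 2082837/471169]

step 0: x' = [-96/65, -72/65], P' = [16/65 12/65; 12/65 269/65]
step 1: x' = [-2528/5409, 296/5409], P' = [1336/5409 1076/5409; 1076/5409 23701/5409]
step 2: x' = [-699232/471169, -578888/471169], P' = [116440/471169 94804/471169; 94804/471169 2082837/471169]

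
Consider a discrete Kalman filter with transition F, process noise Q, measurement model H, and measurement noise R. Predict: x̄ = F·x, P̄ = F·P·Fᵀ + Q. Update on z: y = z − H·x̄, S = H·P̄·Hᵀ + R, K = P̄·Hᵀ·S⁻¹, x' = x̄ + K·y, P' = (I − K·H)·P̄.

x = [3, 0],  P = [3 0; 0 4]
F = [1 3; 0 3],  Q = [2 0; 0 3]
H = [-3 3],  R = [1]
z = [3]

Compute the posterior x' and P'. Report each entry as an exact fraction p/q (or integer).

x̄ = F·x = [3, 0]
P̄ = F·P·Fᵀ + Q = [41 36; 36 39]
y = z − H·x̄ = [12]
S = H·P̄·Hᵀ + R = [73]
K = P̄·Hᵀ·S⁻¹ = [-15/73; 9/73]
x' = x̄ + K·y = [39/73, 108/73]
P' = (I − K·H)·P̄ = [2768/73 2763/73; 2763/73 2766/73]

x' = [39/73, 108/73]
P' = [2768/73 2763/73; 2763/73 2766/73]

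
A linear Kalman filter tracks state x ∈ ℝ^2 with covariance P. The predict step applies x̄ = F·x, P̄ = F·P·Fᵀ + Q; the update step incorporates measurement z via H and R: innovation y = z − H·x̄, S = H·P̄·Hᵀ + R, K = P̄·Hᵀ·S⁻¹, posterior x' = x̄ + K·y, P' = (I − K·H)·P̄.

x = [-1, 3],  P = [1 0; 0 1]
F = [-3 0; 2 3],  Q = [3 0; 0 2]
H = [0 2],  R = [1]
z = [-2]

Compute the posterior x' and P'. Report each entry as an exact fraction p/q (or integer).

x̄ = F·x = [3, 7]
P̄ = F·P·Fᵀ + Q = [12 -6; -6 15]
y = z − H·x̄ = [-16]
S = H·P̄·Hᵀ + R = [61]
K = P̄·Hᵀ·S⁻¹ = [-12/61; 30/61]
x' = x̄ + K·y = [375/61, -53/61]
P' = (I − K·H)·P̄ = [588/61 -6/61; -6/61 15/61]

x' = [375/61, -53/61]
P' = [588/61 -6/61; -6/61 15/61]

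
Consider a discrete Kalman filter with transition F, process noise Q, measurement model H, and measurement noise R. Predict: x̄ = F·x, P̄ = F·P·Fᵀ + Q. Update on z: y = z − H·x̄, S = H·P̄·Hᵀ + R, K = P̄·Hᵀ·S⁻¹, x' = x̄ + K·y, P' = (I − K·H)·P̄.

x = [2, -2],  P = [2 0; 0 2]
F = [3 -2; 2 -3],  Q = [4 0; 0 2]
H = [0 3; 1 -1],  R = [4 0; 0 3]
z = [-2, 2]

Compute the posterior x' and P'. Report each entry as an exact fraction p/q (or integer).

x' = [274/199, -100/199]
P' = [534/199 84/199; 84/199 87/199]

x̄ = F·x = [10, 10]
P̄ = F·P·Fᵀ + Q = [30 24; 24 28]
y = z − H·x̄ = [-32, 2]
S = H·P̄·Hᵀ + R = [256 -12; -12 13]
K = P̄·Hᵀ·S⁻¹ = [63/199 150/199; 261/796 -1/199]
x' = x̄ + K·y = [274/199, -100/199]
P' = (I − K·H)·P̄ = [534/199 84/199; 84/199 87/199]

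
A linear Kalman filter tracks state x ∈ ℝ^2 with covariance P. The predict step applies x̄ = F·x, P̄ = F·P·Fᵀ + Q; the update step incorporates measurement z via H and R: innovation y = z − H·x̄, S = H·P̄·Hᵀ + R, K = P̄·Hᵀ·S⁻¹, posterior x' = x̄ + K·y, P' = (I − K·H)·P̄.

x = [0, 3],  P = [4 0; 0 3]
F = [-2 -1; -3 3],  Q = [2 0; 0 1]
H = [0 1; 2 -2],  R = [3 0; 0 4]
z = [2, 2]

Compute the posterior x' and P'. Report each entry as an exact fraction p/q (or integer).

x̄ = F·x = [-3, 9]
P̄ = F·P·Fᵀ + Q = [21 15; 15 64]
y = z − H·x̄ = [-7, 26]
S = H·P̄·Hᵀ + R = [67 -98; -98 224]
K = P̄·Hᵀ·S⁻¹ = [162/193 1137/2702; 169/193 -21/386]
x' = x̄ + K·y = [2790/1351, 281/193]
P' = (I − K·H)·P̄ = [4539/1351 486/193; 486/193 507/193]

x' = [2790/1351, 281/193]
P' = [4539/1351 486/193; 486/193 507/193]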